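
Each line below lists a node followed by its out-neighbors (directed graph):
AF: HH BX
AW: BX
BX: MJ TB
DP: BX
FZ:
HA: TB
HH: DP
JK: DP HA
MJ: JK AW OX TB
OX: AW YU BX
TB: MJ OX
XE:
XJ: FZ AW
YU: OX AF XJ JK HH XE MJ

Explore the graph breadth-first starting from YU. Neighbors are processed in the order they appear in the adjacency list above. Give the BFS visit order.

Visit YU; enqueue OX, AF, XJ, JK, HH, XE, MJ → queue [OX, AF, XJ, JK, HH, XE, MJ]
Visit OX; enqueue AW, BX → queue [AF, XJ, JK, HH, XE, MJ, AW, BX]
Visit AF → queue [XJ, JK, HH, XE, MJ, AW, BX]
Visit XJ; enqueue FZ → queue [JK, HH, XE, MJ, AW, BX, FZ]
Visit JK; enqueue DP, HA → queue [HH, XE, MJ, AW, BX, FZ, DP, HA]
Visit HH → queue [XE, MJ, AW, BX, FZ, DP, HA]
Visit XE → queue [MJ, AW, BX, FZ, DP, HA]
Visit MJ; enqueue TB → queue [AW, BX, FZ, DP, HA, TB]
Visit AW → queue [BX, FZ, DP, HA, TB]
Visit BX → queue [FZ, DP, HA, TB]
Visit FZ → queue [DP, HA, TB]
Visit DP → queue [HA, TB]
Visit HA → queue [TB]
Visit TB → queue []

YU → OX → AF → XJ → JK → HH → XE → MJ → AW → BX → FZ → DP → HA → TB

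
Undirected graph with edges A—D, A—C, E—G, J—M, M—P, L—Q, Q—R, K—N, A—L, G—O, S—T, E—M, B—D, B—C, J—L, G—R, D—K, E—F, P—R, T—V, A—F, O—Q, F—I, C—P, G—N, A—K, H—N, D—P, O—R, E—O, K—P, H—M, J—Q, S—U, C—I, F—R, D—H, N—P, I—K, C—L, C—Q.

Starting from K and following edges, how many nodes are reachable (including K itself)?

18

BFS from K visits: K, A, D, I, N, P, C, F, L, B, H, G, M, R, Q, E, J, O
Reachable nodes: 18 of 22 total.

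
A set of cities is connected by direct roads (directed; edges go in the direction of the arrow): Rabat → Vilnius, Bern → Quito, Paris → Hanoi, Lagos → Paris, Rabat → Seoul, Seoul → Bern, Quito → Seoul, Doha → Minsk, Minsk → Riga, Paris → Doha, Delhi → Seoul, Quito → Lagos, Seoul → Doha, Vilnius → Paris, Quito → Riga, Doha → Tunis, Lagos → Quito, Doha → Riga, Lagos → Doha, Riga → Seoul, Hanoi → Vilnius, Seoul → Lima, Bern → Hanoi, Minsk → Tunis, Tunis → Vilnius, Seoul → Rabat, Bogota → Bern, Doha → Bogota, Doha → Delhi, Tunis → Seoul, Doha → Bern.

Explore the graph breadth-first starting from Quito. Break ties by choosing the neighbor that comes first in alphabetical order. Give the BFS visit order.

Visit Quito; enqueue Lagos, Riga, Seoul → queue [Lagos, Riga, Seoul]
Visit Lagos; enqueue Doha, Paris → queue [Riga, Seoul, Doha, Paris]
Visit Riga → queue [Seoul, Doha, Paris]
Visit Seoul; enqueue Bern, Lima, Rabat → queue [Doha, Paris, Bern, Lima, Rabat]
Visit Doha; enqueue Bogota, Delhi, Minsk, Tunis → queue [Paris, Bern, Lima, Rabat, Bogota, Delhi, Minsk, Tunis]
Visit Paris; enqueue Hanoi → queue [Bern, Lima, Rabat, Bogota, Delhi, Minsk, Tunis, Hanoi]
Visit Bern → queue [Lima, Rabat, Bogota, Delhi, Minsk, Tunis, Hanoi]
Visit Lima → queue [Rabat, Bogota, Delhi, Minsk, Tunis, Hanoi]
Visit Rabat; enqueue Vilnius → queue [Bogota, Delhi, Minsk, Tunis, Hanoi, Vilnius]
Visit Bogota → queue [Delhi, Minsk, Tunis, Hanoi, Vilnius]
Visit Delhi → queue [Minsk, Tunis, Hanoi, Vilnius]
Visit Minsk → queue [Tunis, Hanoi, Vilnius]
Visit Tunis → queue [Hanoi, Vilnius]
Visit Hanoi → queue [Vilnius]
Visit Vilnius → queue []

Quito -> Lagos -> Riga -> Seoul -> Doha -> Paris -> Bern -> Lima -> Rabat -> Bogota -> Delhi -> Minsk -> Tunis -> Hanoi -> Vilnius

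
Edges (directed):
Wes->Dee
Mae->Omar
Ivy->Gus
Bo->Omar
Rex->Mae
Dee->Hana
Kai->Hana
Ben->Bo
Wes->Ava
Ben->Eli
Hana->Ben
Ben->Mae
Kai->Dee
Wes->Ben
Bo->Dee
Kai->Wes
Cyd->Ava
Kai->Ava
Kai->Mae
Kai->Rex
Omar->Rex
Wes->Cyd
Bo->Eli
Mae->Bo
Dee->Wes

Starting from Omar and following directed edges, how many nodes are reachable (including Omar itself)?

BFS from Omar visits: Omar, Rex, Mae, Bo, Dee, Eli, Hana, Wes, Ben, Ava, Cyd
Reachable nodes: 11 of 14 total.

11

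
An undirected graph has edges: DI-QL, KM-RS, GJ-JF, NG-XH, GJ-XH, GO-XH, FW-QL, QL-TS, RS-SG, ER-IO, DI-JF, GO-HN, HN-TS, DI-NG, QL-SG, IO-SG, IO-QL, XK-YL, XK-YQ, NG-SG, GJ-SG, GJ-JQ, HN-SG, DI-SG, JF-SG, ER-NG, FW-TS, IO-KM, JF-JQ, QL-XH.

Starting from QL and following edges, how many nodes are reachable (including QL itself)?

16

BFS from QL visits: QL, DI, FW, IO, SG, TS, XH, JF, NG, ER, KM, GJ, HN, RS, GO, JQ
Reachable nodes: 16 of 19 total.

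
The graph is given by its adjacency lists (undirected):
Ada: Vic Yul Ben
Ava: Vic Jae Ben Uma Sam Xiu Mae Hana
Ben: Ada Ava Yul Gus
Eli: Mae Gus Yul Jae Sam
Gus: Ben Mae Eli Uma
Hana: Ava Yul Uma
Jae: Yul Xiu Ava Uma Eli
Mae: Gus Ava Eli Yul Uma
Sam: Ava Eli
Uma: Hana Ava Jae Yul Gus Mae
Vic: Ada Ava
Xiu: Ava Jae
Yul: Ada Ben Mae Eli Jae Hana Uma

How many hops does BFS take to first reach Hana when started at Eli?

2

Level 0: Eli
Level 1: Gus, Jae, Mae, Sam, Yul
Level 2: Ada, Ava, Ben, Hana, Uma, Xiu
Level 3: Vic
Hana first appears at level 2.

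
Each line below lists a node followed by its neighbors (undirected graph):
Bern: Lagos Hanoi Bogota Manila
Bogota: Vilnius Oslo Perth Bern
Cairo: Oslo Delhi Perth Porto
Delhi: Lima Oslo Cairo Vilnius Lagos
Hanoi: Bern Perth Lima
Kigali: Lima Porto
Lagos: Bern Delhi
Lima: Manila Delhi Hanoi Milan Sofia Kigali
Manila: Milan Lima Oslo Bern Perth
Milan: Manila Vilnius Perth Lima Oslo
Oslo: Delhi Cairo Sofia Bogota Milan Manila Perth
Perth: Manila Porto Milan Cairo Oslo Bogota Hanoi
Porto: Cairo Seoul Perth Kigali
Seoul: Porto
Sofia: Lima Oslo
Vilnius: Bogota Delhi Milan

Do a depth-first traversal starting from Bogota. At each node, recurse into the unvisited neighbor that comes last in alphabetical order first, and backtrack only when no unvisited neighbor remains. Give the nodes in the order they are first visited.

Bogota Vilnius Milan Perth Porto Seoul Kigali Lima Sofia Oslo Manila Bern Lagos Delhi Cairo Hanoi

Visit Bogota
Bogota → Vilnius
Vilnius → Milan
Milan → Perth
Perth → Porto
Porto → Seoul
Porto → Kigali
Kigali → Lima
Lima → Sofia
Sofia → Oslo
Oslo → Manila
Manila → Bern
Bern → Lagos
Lagos → Delhi
Delhi → Cairo
Bern → Hanoi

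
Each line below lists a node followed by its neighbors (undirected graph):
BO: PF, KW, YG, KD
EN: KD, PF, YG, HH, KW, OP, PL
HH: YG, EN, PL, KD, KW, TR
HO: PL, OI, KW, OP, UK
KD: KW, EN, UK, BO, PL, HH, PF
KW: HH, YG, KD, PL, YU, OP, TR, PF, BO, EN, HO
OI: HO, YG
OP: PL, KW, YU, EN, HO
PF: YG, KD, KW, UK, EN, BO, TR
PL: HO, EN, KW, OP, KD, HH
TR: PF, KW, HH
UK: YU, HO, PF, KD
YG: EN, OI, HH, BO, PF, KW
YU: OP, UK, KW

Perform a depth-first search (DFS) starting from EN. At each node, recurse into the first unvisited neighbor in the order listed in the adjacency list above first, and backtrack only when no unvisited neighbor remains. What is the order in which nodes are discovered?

EN, KD, KW, HH, YG, OI, HO, PL, OP, YU, UK, PF, BO, TR

Visit EN
EN → KD
KD → KW
KW → HH
HH → YG
YG → OI
OI → HO
HO → PL
PL → OP
OP → YU
YU → UK
UK → PF
PF → BO
PF → TR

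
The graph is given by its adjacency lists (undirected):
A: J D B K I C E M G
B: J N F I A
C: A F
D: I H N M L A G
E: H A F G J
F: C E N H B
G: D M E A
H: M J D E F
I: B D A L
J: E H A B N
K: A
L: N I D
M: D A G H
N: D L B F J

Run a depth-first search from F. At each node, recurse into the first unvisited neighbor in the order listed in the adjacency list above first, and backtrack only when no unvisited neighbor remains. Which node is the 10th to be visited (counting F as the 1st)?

B

Visit F
F → C
C → A
A → J
J → E
E → H
H → M
M → D
D → I
I → B
B → N
N → L
D → G
A → K

Visit order: F, C, A, J, E, H, M, D, I, B, N, L, G, K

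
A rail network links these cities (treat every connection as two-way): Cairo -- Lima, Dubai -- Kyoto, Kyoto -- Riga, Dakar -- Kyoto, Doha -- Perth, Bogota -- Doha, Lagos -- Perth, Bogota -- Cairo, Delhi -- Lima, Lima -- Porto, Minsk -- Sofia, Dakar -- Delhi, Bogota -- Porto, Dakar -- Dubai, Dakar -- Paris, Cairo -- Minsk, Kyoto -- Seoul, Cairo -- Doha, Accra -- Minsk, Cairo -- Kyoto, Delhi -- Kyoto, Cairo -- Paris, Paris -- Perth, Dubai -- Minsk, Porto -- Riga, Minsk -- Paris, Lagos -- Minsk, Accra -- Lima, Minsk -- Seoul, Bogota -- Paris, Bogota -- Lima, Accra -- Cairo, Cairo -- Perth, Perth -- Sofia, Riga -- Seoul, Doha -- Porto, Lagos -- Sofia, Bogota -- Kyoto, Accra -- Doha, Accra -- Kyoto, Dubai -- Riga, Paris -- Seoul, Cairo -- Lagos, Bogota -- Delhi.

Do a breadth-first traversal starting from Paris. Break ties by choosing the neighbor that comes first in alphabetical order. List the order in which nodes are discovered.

Paris -> Bogota -> Cairo -> Dakar -> Minsk -> Perth -> Seoul -> Delhi -> Doha -> Kyoto -> Lima -> Porto -> Accra -> Lagos -> Dubai -> Sofia -> Riga

Visit Paris; enqueue Bogota, Cairo, Dakar, Minsk, Perth, Seoul → queue [Bogota, Cairo, Dakar, Minsk, Perth, Seoul]
Visit Bogota; enqueue Delhi, Doha, Kyoto, Lima, Porto → queue [Cairo, Dakar, Minsk, Perth, Seoul, Delhi, Doha, Kyoto, Lima, Porto]
Visit Cairo; enqueue Accra, Lagos → queue [Dakar, Minsk, Perth, Seoul, Delhi, Doha, Kyoto, Lima, Porto, Accra, Lagos]
Visit Dakar; enqueue Dubai → queue [Minsk, Perth, Seoul, Delhi, Doha, Kyoto, Lima, Porto, Accra, Lagos, Dubai]
Visit Minsk; enqueue Sofia → queue [Perth, Seoul, Delhi, Doha, Kyoto, Lima, Porto, Accra, Lagos, Dubai, Sofia]
Visit Perth → queue [Seoul, Delhi, Doha, Kyoto, Lima, Porto, Accra, Lagos, Dubai, Sofia]
Visit Seoul; enqueue Riga → queue [Delhi, Doha, Kyoto, Lima, Porto, Accra, Lagos, Dubai, Sofia, Riga]
Visit Delhi → queue [Doha, Kyoto, Lima, Porto, Accra, Lagos, Dubai, Sofia, Riga]
Visit Doha → queue [Kyoto, Lima, Porto, Accra, Lagos, Dubai, Sofia, Riga]
Visit Kyoto → queue [Lima, Porto, Accra, Lagos, Dubai, Sofia, Riga]
Visit Lima → queue [Porto, Accra, Lagos, Dubai, Sofia, Riga]
Visit Porto → queue [Accra, Lagos, Dubai, Sofia, Riga]
Visit Accra → queue [Lagos, Dubai, Sofia, Riga]
Visit Lagos → queue [Dubai, Sofia, Riga]
Visit Dubai → queue [Sofia, Riga]
Visit Sofia → queue [Riga]
Visit Riga → queue []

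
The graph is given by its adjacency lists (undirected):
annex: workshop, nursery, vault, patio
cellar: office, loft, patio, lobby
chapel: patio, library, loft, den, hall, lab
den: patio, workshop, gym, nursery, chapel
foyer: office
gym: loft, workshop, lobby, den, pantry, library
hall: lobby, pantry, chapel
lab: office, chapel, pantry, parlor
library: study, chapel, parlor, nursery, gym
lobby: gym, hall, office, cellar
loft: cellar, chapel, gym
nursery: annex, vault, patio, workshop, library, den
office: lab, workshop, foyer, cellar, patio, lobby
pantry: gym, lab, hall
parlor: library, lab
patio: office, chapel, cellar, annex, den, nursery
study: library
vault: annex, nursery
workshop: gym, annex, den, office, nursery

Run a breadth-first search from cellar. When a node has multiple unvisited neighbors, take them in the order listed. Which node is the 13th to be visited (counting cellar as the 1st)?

Visit cellar; enqueue office, loft, patio, lobby → queue [office, loft, patio, lobby]
Visit office; enqueue lab, workshop, foyer → queue [loft, patio, lobby, lab, workshop, foyer]
Visit loft; enqueue chapel, gym → queue [patio, lobby, lab, workshop, foyer, chapel, gym]
Visit patio; enqueue annex, den, nursery → queue [lobby, lab, workshop, foyer, chapel, gym, annex, den, nursery]
Visit lobby; enqueue hall → queue [lab, workshop, foyer, chapel, gym, annex, den, nursery, hall]
Visit lab; enqueue pantry, parlor → queue [workshop, foyer, chapel, gym, annex, den, nursery, hall, pantry, parlor]
Visit workshop → queue [foyer, chapel, gym, annex, den, nursery, hall, pantry, parlor]
Visit foyer → queue [chapel, gym, annex, den, nursery, hall, pantry, parlor]
Visit chapel; enqueue library → queue [gym, annex, den, nursery, hall, pantry, parlor, library]
Visit gym → queue [annex, den, nursery, hall, pantry, parlor, library]
Visit annex; enqueue vault → queue [den, nursery, hall, pantry, parlor, library, vault]
Visit den → queue [nursery, hall, pantry, parlor, library, vault]
Visit nursery → queue [hall, pantry, parlor, library, vault]
Visit hall → queue [pantry, parlor, library, vault]
Visit pantry → queue [parlor, library, vault]
Visit parlor → queue [library, vault]
Visit library; enqueue study → queue [vault, study]
Visit vault → queue [study]
Visit study → queue []

Visit order: cellar, office, loft, patio, lobby, lab, workshop, foyer, chapel, gym, annex, den, nursery, hall, pantry, parlor, library, vault, study

nursery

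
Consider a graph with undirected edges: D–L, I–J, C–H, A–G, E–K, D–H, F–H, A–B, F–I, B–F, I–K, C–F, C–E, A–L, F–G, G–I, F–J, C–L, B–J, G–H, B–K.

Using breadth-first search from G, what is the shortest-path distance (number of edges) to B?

2

Level 0: G
Level 1: A, F, H, I
Level 2: B, C, D, J, K, L
Level 3: E
B first appears at level 2.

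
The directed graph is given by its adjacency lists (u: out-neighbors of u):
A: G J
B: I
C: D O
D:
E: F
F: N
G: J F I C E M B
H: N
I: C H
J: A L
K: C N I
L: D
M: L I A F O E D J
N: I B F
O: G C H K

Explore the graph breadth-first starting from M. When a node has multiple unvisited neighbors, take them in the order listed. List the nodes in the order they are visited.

M, L, I, A, F, O, E, D, J, C, H, G, N, K, B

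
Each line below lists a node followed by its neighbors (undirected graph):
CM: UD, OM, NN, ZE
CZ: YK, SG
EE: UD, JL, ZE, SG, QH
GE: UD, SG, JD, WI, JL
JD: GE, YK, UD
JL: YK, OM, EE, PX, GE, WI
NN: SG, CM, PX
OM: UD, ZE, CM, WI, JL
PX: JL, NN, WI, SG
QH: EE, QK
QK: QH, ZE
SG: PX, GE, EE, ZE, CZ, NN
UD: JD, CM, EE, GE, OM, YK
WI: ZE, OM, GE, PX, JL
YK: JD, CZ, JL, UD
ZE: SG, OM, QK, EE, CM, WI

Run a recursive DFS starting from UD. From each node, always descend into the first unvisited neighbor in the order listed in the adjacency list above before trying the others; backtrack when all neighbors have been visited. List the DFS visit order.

UD, JD, GE, SG, PX, JL, YK, CZ, OM, ZE, QK, QH, EE, CM, NN, WI

Visit UD
UD → JD
JD → GE
GE → SG
SG → PX
PX → JL
JL → YK
YK → CZ
JL → OM
OM → ZE
ZE → QK
QK → QH
QH → EE
ZE → CM
CM → NN
ZE → WI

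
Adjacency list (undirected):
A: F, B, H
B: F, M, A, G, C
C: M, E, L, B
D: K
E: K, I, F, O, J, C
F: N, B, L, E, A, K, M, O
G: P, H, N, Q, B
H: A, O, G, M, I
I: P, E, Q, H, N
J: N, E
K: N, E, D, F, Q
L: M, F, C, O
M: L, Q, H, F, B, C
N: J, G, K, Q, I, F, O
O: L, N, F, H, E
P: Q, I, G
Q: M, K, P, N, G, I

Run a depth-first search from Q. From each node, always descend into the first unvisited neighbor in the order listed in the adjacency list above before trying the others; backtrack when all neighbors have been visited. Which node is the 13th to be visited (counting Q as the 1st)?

Visit Q
Q → M
M → L
L → F
F → N
N → J
J → E
E → K
K → D
E → I
I → P
P → G
G → H
H → A
A → B
B → C
H → O

Visit order: Q, M, L, F, N, J, E, K, D, I, P, G, H, A, B, C, O

H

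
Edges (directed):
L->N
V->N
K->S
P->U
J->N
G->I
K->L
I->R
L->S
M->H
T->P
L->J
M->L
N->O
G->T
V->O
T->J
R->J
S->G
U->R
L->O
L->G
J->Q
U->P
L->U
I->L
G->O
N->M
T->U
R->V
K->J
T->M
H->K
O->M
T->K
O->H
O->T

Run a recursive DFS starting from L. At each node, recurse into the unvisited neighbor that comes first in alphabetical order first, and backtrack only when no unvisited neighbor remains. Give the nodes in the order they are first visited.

L -> G -> I -> R -> J -> N -> M -> H -> K -> S -> O -> T -> P -> U -> Q -> V

Visit L
L → G
G → I
I → R
R → J
J → N
N → M
M → H
H → K
K → S
N → O
O → T
T → P
P → U
J → Q
R → V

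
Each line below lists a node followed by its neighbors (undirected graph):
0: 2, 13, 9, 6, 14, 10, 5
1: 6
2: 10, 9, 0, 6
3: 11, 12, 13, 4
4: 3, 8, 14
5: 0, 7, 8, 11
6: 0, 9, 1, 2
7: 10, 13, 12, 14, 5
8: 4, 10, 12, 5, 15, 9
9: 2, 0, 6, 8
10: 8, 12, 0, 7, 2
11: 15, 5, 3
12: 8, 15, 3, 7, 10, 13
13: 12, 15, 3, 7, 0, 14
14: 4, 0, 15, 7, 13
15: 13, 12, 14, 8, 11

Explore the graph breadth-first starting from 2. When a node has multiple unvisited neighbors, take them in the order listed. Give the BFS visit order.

Visit 2; enqueue 10, 9, 0, 6 → queue [10, 9, 0, 6]
Visit 10; enqueue 8, 12, 7 → queue [9, 0, 6, 8, 12, 7]
Visit 9 → queue [0, 6, 8, 12, 7]
Visit 0; enqueue 13, 14, 5 → queue [6, 8, 12, 7, 13, 14, 5]
Visit 6; enqueue 1 → queue [8, 12, 7, 13, 14, 5, 1]
Visit 8; enqueue 4, 15 → queue [12, 7, 13, 14, 5, 1, 4, 15]
Visit 12; enqueue 3 → queue [7, 13, 14, 5, 1, 4, 15, 3]
Visit 7 → queue [13, 14, 5, 1, 4, 15, 3]
Visit 13 → queue [14, 5, 1, 4, 15, 3]
Visit 14 → queue [5, 1, 4, 15, 3]
Visit 5; enqueue 11 → queue [1, 4, 15, 3, 11]
Visit 1 → queue [4, 15, 3, 11]
Visit 4 → queue [15, 3, 11]
Visit 15 → queue [3, 11]
Visit 3 → queue [11]
Visit 11 → queue []

2, 10, 9, 0, 6, 8, 12, 7, 13, 14, 5, 1, 4, 15, 3, 11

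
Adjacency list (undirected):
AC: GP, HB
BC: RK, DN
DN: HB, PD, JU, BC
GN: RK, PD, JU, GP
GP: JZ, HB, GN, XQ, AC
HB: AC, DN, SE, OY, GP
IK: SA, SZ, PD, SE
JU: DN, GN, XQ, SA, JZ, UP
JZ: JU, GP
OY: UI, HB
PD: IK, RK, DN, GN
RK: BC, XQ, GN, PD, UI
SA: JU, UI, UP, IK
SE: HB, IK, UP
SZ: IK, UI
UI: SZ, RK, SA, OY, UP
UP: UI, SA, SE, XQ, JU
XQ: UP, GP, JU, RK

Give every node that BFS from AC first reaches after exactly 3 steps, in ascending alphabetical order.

Level 0: AC
Level 1: GP, HB
Level 2: DN, GN, JZ, OY, SE, XQ
Level 3: BC, IK, JU, PD, RK, UI, UP
Level 4: SA, SZ

BC, IK, JU, PD, RK, UI, UP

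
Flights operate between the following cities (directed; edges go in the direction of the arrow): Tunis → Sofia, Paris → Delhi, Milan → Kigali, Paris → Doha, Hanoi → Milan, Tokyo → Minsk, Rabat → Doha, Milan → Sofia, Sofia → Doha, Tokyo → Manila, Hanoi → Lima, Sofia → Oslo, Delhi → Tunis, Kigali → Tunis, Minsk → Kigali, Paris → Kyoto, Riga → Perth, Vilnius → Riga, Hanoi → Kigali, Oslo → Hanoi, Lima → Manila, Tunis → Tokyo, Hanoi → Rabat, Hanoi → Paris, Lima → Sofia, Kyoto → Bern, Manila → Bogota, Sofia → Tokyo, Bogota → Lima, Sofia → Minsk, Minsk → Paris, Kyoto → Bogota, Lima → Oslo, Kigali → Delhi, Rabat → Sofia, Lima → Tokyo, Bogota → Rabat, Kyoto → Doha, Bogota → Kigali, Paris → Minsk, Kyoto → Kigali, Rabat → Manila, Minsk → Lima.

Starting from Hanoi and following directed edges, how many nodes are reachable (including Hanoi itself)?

BFS from Hanoi visits: Hanoi, Kigali, Lima, Milan, Paris, Rabat, Delhi, Tunis, Manila, Oslo, Sofia, Tokyo, Doha, Kyoto, Minsk, Bogota, Bern
Reachable nodes: 17 of 20 total.

17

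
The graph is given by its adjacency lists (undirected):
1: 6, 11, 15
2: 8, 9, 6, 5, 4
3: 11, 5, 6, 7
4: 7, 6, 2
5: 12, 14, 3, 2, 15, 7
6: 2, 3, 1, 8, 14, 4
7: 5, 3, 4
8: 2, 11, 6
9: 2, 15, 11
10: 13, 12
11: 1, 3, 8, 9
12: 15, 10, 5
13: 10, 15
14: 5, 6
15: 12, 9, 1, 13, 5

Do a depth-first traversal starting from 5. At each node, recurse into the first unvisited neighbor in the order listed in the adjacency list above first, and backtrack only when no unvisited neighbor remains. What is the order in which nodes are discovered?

5 → 12 → 15 → 9 → 2 → 8 → 11 → 1 → 6 → 3 → 7 → 4 → 14 → 13 → 10

Visit 5
5 → 12
12 → 15
15 → 9
9 → 2
2 → 8
8 → 11
11 → 1
1 → 6
6 → 3
3 → 7
7 → 4
6 → 14
15 → 13
13 → 10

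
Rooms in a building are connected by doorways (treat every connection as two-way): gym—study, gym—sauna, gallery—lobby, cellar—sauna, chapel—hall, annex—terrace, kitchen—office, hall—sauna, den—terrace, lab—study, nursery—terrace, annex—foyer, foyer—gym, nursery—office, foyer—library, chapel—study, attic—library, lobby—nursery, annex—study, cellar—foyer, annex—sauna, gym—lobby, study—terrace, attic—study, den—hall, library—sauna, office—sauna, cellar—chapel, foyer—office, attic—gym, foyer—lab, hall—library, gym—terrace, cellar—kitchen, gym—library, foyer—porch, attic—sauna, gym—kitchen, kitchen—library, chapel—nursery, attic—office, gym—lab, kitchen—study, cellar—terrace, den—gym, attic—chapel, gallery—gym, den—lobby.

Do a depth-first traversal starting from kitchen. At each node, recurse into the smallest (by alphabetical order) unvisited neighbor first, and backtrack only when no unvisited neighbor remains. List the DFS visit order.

kitchen, cellar, chapel, attic, gym, den, hall, library, foyer, annex, sauna, office, nursery, lobby, gallery, terrace, study, lab, porch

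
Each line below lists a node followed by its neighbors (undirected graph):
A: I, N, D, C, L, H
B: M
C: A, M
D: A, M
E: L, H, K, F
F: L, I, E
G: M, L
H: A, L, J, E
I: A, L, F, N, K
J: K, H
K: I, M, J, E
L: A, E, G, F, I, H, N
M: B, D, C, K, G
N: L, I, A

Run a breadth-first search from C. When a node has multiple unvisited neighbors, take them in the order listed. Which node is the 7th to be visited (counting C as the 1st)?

Visit C; enqueue A, M → queue [A, M]
Visit A; enqueue I, N, D, L, H → queue [M, I, N, D, L, H]
Visit M; enqueue B, K, G → queue [I, N, D, L, H, B, K, G]
Visit I; enqueue F → queue [N, D, L, H, B, K, G, F]
Visit N → queue [D, L, H, B, K, G, F]
Visit D → queue [L, H, B, K, G, F]
Visit L; enqueue E → queue [H, B, K, G, F, E]
Visit H; enqueue J → queue [B, K, G, F, E, J]
Visit B → queue [K, G, F, E, J]
Visit K → queue [G, F, E, J]
Visit G → queue [F, E, J]
Visit F → queue [E, J]
Visit E → queue [J]
Visit J → queue []

Visit order: C, A, M, I, N, D, L, H, B, K, G, F, E, J

L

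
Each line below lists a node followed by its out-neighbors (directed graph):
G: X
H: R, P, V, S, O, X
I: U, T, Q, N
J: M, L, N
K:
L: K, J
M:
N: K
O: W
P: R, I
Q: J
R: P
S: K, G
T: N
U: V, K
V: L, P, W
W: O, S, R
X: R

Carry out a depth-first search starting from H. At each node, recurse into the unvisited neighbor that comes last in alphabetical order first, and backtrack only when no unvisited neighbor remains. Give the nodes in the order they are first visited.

Visit H
H → X
X → R
R → P
P → I
I → U
U → V
V → W
W → S
S → K
S → G
W → O
V → L
L → J
J → N
J → M
I → T
I → Q

H, X, R, P, I, U, V, W, S, K, G, O, L, J, N, M, T, Q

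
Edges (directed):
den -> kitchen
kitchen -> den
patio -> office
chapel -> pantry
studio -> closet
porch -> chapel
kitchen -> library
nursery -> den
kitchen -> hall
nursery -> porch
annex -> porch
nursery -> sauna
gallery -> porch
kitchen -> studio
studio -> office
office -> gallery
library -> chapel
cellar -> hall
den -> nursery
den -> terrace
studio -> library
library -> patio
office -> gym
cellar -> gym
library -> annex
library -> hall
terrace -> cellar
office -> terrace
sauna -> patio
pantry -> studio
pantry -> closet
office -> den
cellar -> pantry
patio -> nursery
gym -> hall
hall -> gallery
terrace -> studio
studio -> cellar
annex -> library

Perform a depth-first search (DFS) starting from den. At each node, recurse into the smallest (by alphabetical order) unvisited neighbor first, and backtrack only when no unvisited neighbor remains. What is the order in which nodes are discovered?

Visit den
den → kitchen
kitchen → hall
hall → gallery
gallery → porch
porch → chapel
chapel → pantry
pantry → closet
pantry → studio
studio → cellar
cellar → gym
studio → library
library → annex
library → patio
patio → nursery
nursery → sauna
patio → office
office → terrace

den, kitchen, hall, gallery, porch, chapel, pantry, closet, studio, cellar, gym, library, annex, patio, nursery, sauna, office, terrace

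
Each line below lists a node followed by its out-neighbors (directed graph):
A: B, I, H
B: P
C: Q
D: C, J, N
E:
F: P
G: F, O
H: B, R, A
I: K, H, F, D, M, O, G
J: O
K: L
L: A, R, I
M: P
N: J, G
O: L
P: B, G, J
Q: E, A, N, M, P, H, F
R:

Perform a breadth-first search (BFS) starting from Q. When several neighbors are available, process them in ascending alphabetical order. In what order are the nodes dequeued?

Visit Q; enqueue A, E, F, H, M, N, P → queue [A, E, F, H, M, N, P]
Visit A; enqueue B, I → queue [E, F, H, M, N, P, B, I]
Visit E → queue [F, H, M, N, P, B, I]
Visit F → queue [H, M, N, P, B, I]
Visit H; enqueue R → queue [M, N, P, B, I, R]
Visit M → queue [N, P, B, I, R]
Visit N; enqueue G, J → queue [P, B, I, R, G, J]
Visit P → queue [B, I, R, G, J]
Visit B → queue [I, R, G, J]
Visit I; enqueue D, K, O → queue [R, G, J, D, K, O]
Visit R → queue [G, J, D, K, O]
Visit G → queue [J, D, K, O]
Visit J → queue [D, K, O]
Visit D; enqueue C → queue [K, O, C]
Visit K; enqueue L → queue [O, C, L]
Visit O → queue [C, L]
Visit C → queue [L]
Visit L → queue []

Q -> A -> E -> F -> H -> M -> N -> P -> B -> I -> R -> G -> J -> D -> K -> O -> C -> L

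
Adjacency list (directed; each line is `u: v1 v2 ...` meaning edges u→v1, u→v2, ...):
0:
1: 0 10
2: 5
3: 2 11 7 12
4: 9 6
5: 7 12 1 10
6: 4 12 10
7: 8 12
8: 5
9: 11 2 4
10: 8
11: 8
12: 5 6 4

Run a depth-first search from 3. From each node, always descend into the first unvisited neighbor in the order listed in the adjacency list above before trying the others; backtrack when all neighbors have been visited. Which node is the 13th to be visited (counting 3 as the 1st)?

0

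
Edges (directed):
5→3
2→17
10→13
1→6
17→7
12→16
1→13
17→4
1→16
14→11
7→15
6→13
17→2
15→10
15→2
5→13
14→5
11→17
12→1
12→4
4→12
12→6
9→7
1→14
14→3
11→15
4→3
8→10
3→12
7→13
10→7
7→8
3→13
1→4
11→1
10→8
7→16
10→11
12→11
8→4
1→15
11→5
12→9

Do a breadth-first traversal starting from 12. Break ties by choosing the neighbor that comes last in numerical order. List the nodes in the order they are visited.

12, 16, 11, 9, 6, 4, 1, 17, 15, 5, 7, 13, 3, 14, 2, 10, 8

Visit 12; enqueue 16, 11, 9, 6, 4, 1 → queue [16, 11, 9, 6, 4, 1]
Visit 16 → queue [11, 9, 6, 4, 1]
Visit 11; enqueue 17, 15, 5 → queue [9, 6, 4, 1, 17, 15, 5]
Visit 9; enqueue 7 → queue [6, 4, 1, 17, 15, 5, 7]
Visit 6; enqueue 13 → queue [4, 1, 17, 15, 5, 7, 13]
Visit 4; enqueue 3 → queue [1, 17, 15, 5, 7, 13, 3]
Visit 1; enqueue 14 → queue [17, 15, 5, 7, 13, 3, 14]
Visit 17; enqueue 2 → queue [15, 5, 7, 13, 3, 14, 2]
Visit 15; enqueue 10 → queue [5, 7, 13, 3, 14, 2, 10]
Visit 5 → queue [7, 13, 3, 14, 2, 10]
Visit 7; enqueue 8 → queue [13, 3, 14, 2, 10, 8]
Visit 13 → queue [3, 14, 2, 10, 8]
Visit 3 → queue [14, 2, 10, 8]
Visit 14 → queue [2, 10, 8]
Visit 2 → queue [10, 8]
Visit 10 → queue [8]
Visit 8 → queue []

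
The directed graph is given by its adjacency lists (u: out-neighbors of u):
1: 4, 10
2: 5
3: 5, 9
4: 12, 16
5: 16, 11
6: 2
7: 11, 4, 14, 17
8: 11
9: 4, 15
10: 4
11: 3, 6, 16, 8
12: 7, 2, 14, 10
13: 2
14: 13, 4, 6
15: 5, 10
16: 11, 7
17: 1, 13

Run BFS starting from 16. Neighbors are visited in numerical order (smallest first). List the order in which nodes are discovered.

Visit 16; enqueue 7, 11 → queue [7, 11]
Visit 7; enqueue 4, 14, 17 → queue [11, 4, 14, 17]
Visit 11; enqueue 3, 6, 8 → queue [4, 14, 17, 3, 6, 8]
Visit 4; enqueue 12 → queue [14, 17, 3, 6, 8, 12]
Visit 14; enqueue 13 → queue [17, 3, 6, 8, 12, 13]
Visit 17; enqueue 1 → queue [3, 6, 8, 12, 13, 1]
Visit 3; enqueue 5, 9 → queue [6, 8, 12, 13, 1, 5, 9]
Visit 6; enqueue 2 → queue [8, 12, 13, 1, 5, 9, 2]
Visit 8 → queue [12, 13, 1, 5, 9, 2]
Visit 12; enqueue 10 → queue [13, 1, 5, 9, 2, 10]
Visit 13 → queue [1, 5, 9, 2, 10]
Visit 1 → queue [5, 9, 2, 10]
Visit 5 → queue [9, 2, 10]
Visit 9; enqueue 15 → queue [2, 10, 15]
Visit 2 → queue [10, 15]
Visit 10 → queue [15]
Visit 15 → queue []

16 -> 7 -> 11 -> 4 -> 14 -> 17 -> 3 -> 6 -> 8 -> 12 -> 13 -> 1 -> 5 -> 9 -> 2 -> 10 -> 15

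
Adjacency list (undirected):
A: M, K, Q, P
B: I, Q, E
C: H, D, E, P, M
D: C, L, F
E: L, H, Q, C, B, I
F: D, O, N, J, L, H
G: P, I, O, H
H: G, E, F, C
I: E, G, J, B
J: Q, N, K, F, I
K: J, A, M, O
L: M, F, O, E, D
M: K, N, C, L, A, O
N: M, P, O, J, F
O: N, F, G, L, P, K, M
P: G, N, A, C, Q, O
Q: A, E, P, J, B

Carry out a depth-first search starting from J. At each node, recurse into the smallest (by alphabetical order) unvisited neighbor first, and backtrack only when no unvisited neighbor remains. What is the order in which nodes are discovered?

J, F, D, C, E, B, I, G, H, O, K, A, M, L, N, P, Q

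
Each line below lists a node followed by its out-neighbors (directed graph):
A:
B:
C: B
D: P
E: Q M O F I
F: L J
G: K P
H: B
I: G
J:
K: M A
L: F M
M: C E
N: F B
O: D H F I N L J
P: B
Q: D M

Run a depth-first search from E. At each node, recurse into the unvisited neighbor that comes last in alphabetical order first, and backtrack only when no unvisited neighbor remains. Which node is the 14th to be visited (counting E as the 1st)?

Visit E
E → Q
Q → M
M → C
C → B
Q → D
D → P
E → O
O → N
N → F
F → L
F → J
O → I
I → G
G → K
K → A
O → H

Visit order: E, Q, M, C, B, D, P, O, N, F, L, J, I, G, K, A, H

G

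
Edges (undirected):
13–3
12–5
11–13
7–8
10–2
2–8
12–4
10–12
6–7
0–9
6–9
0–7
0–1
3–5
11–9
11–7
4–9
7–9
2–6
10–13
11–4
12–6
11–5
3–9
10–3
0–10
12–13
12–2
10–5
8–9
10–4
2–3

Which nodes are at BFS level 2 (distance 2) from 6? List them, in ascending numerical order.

0, 3, 4, 5, 8, 10, 11, 13

Level 0: 6
Level 1: 2, 7, 9, 12
Level 2: 0, 3, 4, 5, 8, 10, 11, 13
Level 3: 1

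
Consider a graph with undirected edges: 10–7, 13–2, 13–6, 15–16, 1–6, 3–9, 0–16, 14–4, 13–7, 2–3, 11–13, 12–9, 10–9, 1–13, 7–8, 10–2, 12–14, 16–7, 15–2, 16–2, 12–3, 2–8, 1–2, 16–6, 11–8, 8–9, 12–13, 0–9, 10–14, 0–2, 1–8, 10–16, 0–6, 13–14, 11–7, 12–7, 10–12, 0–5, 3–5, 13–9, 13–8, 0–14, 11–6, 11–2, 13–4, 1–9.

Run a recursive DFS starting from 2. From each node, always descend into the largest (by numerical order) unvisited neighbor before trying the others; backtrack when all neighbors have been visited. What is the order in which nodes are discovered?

Visit 2
2 → 16
16 → 15
16 → 10
10 → 14
14 → 13
13 → 12
12 → 9
9 → 8
8 → 11
11 → 7
11 → 6
6 → 1
6 → 0
0 → 5
5 → 3
13 → 4

2 16 15 10 14 13 12 9 8 11 7 6 1 0 5 3 4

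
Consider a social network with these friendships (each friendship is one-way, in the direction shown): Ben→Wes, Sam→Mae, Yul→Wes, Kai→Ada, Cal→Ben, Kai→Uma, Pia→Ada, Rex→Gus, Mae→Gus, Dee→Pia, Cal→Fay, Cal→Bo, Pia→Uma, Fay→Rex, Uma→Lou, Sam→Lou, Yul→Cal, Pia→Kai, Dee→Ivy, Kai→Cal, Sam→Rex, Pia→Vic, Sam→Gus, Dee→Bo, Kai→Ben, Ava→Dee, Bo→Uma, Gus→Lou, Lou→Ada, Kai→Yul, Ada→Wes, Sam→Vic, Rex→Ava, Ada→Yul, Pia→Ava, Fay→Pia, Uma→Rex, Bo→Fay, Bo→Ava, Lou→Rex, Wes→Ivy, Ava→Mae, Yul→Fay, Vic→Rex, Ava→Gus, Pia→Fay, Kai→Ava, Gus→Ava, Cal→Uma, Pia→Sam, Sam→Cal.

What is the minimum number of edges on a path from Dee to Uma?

Level 0: Dee
Level 1: Bo, Ivy, Pia
Level 2: Ada, Ava, Fay, Kai, Sam, Uma, Vic
Level 3: Ben, Cal, Gus, Lou, Mae, Rex, Wes, Yul
Uma first appears at level 2.

2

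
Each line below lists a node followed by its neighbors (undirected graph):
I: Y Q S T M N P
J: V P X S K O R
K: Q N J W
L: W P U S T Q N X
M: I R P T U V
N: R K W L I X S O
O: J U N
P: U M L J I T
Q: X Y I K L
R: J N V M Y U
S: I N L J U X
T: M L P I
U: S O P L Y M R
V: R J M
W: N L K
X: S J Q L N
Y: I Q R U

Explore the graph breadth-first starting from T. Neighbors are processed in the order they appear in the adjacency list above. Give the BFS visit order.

T, M, L, P, I, R, U, V, W, S, Q, N, X, J, Y, O, K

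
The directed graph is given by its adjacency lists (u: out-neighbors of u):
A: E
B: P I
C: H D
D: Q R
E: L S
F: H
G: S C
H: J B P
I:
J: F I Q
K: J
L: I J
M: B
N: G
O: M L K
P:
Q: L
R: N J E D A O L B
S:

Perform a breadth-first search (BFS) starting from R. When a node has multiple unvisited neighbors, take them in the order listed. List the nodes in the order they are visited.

Visit R; enqueue N, J, E, D, A, O, L, B → queue [N, J, E, D, A, O, L, B]
Visit N; enqueue G → queue [J, E, D, A, O, L, B, G]
Visit J; enqueue F, I, Q → queue [E, D, A, O, L, B, G, F, I, Q]
Visit E; enqueue S → queue [D, A, O, L, B, G, F, I, Q, S]
Visit D → queue [A, O, L, B, G, F, I, Q, S]
Visit A → queue [O, L, B, G, F, I, Q, S]
Visit O; enqueue M, K → queue [L, B, G, F, I, Q, S, M, K]
Visit L → queue [B, G, F, I, Q, S, M, K]
Visit B; enqueue P → queue [G, F, I, Q, S, M, K, P]
Visit G; enqueue C → queue [F, I, Q, S, M, K, P, C]
Visit F; enqueue H → queue [I, Q, S, M, K, P, C, H]
Visit I → queue [Q, S, M, K, P, C, H]
Visit Q → queue [S, M, K, P, C, H]
Visit S → queue [M, K, P, C, H]
Visit M → queue [K, P, C, H]
Visit K → queue [P, C, H]
Visit P → queue [C, H]
Visit C → queue [H]
Visit H → queue []

R -> N -> J -> E -> D -> A -> O -> L -> B -> G -> F -> I -> Q -> S -> M -> K -> P -> C -> H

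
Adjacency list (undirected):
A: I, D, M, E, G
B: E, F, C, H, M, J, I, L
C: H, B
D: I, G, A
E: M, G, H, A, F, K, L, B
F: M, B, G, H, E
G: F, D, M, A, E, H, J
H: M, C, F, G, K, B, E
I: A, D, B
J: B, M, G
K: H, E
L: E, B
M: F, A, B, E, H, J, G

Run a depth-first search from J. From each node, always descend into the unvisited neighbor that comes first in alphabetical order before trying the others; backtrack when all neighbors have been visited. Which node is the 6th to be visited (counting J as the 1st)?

A

Visit J
J → B
B → C
C → H
H → E
E → A
A → D
D → G
G → F
F → M
D → I
E → K
E → L

Visit order: J, B, C, H, E, A, D, G, F, M, I, K, L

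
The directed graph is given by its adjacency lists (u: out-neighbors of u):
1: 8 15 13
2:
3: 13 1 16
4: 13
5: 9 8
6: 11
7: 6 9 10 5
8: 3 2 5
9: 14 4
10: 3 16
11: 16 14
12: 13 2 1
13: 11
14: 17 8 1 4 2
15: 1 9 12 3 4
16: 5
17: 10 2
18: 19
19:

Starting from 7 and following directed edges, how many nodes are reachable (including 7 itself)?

BFS from 7 visits: 7, 5, 6, 9, 10, 8, 11, 4, 14, 3, 16, 2, 13, 1, 17, 15, 12
Reachable nodes: 17 of 19 total.

17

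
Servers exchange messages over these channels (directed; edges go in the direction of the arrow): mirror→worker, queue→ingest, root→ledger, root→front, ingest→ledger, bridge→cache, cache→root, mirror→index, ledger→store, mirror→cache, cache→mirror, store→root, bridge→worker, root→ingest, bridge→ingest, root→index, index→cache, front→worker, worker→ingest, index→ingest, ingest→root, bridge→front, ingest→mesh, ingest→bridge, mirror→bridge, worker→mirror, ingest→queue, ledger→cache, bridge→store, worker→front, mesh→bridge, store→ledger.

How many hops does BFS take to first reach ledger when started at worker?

2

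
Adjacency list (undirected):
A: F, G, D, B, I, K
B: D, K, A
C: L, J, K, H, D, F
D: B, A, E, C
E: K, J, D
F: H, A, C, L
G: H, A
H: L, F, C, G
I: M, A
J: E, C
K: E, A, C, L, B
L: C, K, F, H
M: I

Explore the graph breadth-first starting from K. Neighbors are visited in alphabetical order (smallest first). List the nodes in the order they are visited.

Visit K; enqueue A, B, C, E, L → queue [A, B, C, E, L]
Visit A; enqueue D, F, G, I → queue [B, C, E, L, D, F, G, I]
Visit B → queue [C, E, L, D, F, G, I]
Visit C; enqueue H, J → queue [E, L, D, F, G, I, H, J]
Visit E → queue [L, D, F, G, I, H, J]
Visit L → queue [D, F, G, I, H, J]
Visit D → queue [F, G, I, H, J]
Visit F → queue [G, I, H, J]
Visit G → queue [I, H, J]
Visit I; enqueue M → queue [H, J, M]
Visit H → queue [J, M]
Visit J → queue [M]
Visit M → queue []

K → A → B → C → E → L → D → F → G → I → H → J → M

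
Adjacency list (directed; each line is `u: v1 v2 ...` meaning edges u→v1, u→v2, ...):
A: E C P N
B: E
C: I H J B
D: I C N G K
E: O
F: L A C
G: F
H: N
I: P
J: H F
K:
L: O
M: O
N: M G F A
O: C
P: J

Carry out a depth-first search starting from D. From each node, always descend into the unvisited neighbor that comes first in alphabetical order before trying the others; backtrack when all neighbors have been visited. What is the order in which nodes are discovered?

D → C → B → E → O → H → N → A → P → J → F → L → G → M → I → K

Visit D
D → C
C → B
B → E
E → O
C → H
H → N
N → A
A → P
P → J
J → F
F → L
N → G
N → M
C → I
D → K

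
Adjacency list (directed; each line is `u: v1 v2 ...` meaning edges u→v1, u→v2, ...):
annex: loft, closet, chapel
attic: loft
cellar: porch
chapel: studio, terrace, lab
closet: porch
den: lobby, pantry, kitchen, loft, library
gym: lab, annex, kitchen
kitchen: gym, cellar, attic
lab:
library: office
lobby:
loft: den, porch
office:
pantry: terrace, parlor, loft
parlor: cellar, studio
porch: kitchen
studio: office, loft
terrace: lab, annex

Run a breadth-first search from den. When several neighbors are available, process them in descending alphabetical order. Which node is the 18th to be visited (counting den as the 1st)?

Visit den; enqueue pantry, loft, lobby, library, kitchen → queue [pantry, loft, lobby, library, kitchen]
Visit pantry; enqueue terrace, parlor → queue [loft, lobby, library, kitchen, terrace, parlor]
Visit loft; enqueue porch → queue [lobby, library, kitchen, terrace, parlor, porch]
Visit lobby → queue [library, kitchen, terrace, parlor, porch]
Visit library; enqueue office → queue [kitchen, terrace, parlor, porch, office]
Visit kitchen; enqueue gym, cellar, attic → queue [terrace, parlor, porch, office, gym, cellar, attic]
Visit terrace; enqueue lab, annex → queue [parlor, porch, office, gym, cellar, attic, lab, annex]
Visit parlor; enqueue studio → queue [porch, office, gym, cellar, attic, lab, annex, studio]
Visit porch → queue [office, gym, cellar, attic, lab, annex, studio]
Visit office → queue [gym, cellar, attic, lab, annex, studio]
Visit gym → queue [cellar, attic, lab, annex, studio]
Visit cellar → queue [attic, lab, annex, studio]
Visit attic → queue [lab, annex, studio]
Visit lab → queue [annex, studio]
Visit annex; enqueue closet, chapel → queue [studio, closet, chapel]
Visit studio → queue [closet, chapel]
Visit closet → queue [chapel]
Visit chapel → queue []

Visit order: den, pantry, loft, lobby, library, kitchen, terrace, parlor, porch, office, gym, cellar, attic, lab, annex, studio, closet, chapel

chapel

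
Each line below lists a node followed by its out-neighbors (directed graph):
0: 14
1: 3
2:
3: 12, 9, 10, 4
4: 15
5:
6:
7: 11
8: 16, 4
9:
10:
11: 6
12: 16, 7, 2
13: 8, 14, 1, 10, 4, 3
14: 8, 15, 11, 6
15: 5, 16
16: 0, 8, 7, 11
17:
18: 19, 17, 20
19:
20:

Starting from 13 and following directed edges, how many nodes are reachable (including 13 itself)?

BFS from 13 visits: 13, 1, 3, 4, 8, 10, 14, 9, 12, 15, 16, 6, 11, 2, 7, 5, 0
Reachable nodes: 17 of 21 total.

17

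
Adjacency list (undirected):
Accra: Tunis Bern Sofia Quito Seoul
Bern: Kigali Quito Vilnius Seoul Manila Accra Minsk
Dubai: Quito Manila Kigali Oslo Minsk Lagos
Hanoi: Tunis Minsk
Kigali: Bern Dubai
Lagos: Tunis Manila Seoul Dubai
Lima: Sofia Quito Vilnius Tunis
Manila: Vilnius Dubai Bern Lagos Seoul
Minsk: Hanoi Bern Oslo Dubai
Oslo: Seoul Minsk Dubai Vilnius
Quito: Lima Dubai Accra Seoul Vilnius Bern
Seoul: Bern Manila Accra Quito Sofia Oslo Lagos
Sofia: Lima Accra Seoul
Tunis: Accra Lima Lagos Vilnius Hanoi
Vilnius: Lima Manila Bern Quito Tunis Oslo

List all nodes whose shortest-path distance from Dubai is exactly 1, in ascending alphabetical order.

Level 0: Dubai
Level 1: Kigali, Lagos, Manila, Minsk, Oslo, Quito
Level 2: Accra, Bern, Hanoi, Lima, Seoul, Tunis, Vilnius
Level 3: Sofia

Kigali, Lagos, Manila, Minsk, Oslo, Quito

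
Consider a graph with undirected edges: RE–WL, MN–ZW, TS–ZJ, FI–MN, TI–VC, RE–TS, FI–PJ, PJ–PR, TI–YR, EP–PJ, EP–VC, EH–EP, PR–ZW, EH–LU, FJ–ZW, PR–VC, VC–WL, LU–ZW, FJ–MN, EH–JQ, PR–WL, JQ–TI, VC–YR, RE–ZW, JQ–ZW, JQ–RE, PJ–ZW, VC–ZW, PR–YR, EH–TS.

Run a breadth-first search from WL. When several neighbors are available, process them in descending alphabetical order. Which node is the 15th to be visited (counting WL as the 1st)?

Visit WL; enqueue VC, RE, PR → queue [VC, RE, PR]
Visit VC; enqueue ZW, YR, TI, EP → queue [RE, PR, ZW, YR, TI, EP]
Visit RE; enqueue TS, JQ → queue [PR, ZW, YR, TI, EP, TS, JQ]
Visit PR; enqueue PJ → queue [ZW, YR, TI, EP, TS, JQ, PJ]
Visit ZW; enqueue MN, LU, FJ → queue [YR, TI, EP, TS, JQ, PJ, MN, LU, FJ]
Visit YR → queue [TI, EP, TS, JQ, PJ, MN, LU, FJ]
Visit TI → queue [EP, TS, JQ, PJ, MN, LU, FJ]
Visit EP; enqueue EH → queue [TS, JQ, PJ, MN, LU, FJ, EH]
Visit TS; enqueue ZJ → queue [JQ, PJ, MN, LU, FJ, EH, ZJ]
Visit JQ → queue [PJ, MN, LU, FJ, EH, ZJ]
Visit PJ; enqueue FI → queue [MN, LU, FJ, EH, ZJ, FI]
Visit MN → queue [LU, FJ, EH, ZJ, FI]
Visit LU → queue [FJ, EH, ZJ, FI]
Visit FJ → queue [EH, ZJ, FI]
Visit EH → queue [ZJ, FI]
Visit ZJ → queue [FI]
Visit FI → queue []

Visit order: WL, VC, RE, PR, ZW, YR, TI, EP, TS, JQ, PJ, MN, LU, FJ, EH, ZJ, FI

EH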